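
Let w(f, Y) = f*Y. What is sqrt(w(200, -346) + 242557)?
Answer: sqrt(173357) ≈ 416.36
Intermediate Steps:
w(f, Y) = Y*f
sqrt(w(200, -346) + 242557) = sqrt(-346*200 + 242557) = sqrt(-69200 + 242557) = sqrt(173357)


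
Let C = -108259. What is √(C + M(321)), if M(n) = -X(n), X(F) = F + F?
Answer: I*√108901 ≈ 330.0*I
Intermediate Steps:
X(F) = 2*F
M(n) = -2*n
√(C + M(321)) = √(-108259 - 2*321) = √(-108259 - 642) = √(-108901) = I*√108901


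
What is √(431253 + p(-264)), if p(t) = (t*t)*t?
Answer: 3*I*√1996499 ≈ 4238.9*I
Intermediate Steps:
p(t) = t³ (p(t) = t²*t = t³)
√(431253 + p(-264)) = √(431253 + (-264)³) = √(431253 - 18399744) = √(-17968491) = 3*I*√1996499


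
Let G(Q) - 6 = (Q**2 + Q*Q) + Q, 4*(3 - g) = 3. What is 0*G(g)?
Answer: 0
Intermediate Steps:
g = 9/4 (g = 3 - 1/4*3 = 3 - 3/4 = 9/4 ≈ 2.2500)
G(Q) = 6 + Q + 2*Q**2 (G(Q) = 6 + ((Q**2 + Q*Q) + Q) = 6 + ((Q**2 + Q**2) + Q) = 6 + (2*Q**2 + Q) = 6 + (Q + 2*Q**2) = 6 + Q + 2*Q**2)
0*G(g) = 0*(6 + 9/4 + 2*(9/4)**2) = 0*(6 + 9/4 + 2*(81/16)) = 0*(6 + 9/4 + 81/8) = 0*(147/8) = 0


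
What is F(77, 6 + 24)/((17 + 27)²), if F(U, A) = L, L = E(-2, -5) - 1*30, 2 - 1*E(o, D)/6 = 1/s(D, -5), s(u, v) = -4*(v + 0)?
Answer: -183/19360 ≈ -0.0094525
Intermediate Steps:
s(u, v) = -4*v
E(o, D) = 117/10 (E(o, D) = 12 - 6/((-4*(-5))) = 12 - 6/20 = 12 - 6*1/20 = 12 - 3/10 = 117/10)
L = -183/10 (L = 117/10 - 1*30 = 117/10 - 30 = -183/10 ≈ -18.300)
F(U, A) = -183/10
F(77, 6 + 24)/((17 + 27)²) = -183/(10*(17 + 27)²) = -183/(10*(44²)) = -183/10/1936 = -183/10*1/1936 = -183/19360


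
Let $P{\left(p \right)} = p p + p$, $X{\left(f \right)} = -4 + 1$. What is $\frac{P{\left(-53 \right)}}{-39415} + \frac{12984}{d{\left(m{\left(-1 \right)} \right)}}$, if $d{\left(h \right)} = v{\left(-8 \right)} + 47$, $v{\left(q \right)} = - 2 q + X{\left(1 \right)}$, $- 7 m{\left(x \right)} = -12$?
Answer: $\frac{1705330}{7883} \approx 216.33$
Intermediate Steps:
$X{\left(f \right)} = -3$
$m{\left(x \right)} = \frac{12}{7}$ ($m{\left(x \right)} = \left(- \frac{1}{7}\right) \left(-12\right) = \frac{12}{7}$)
$v{\left(q \right)} = -3 - 2 q$ ($v{\left(q \right)} = - 2 q - 3 = -3 - 2 q$)
$P{\left(p \right)} = p + p^{2}$ ($P{\left(p \right)} = p^{2} + p = p + p^{2}$)
$d{\left(h \right)} = 60$ ($d{\left(h \right)} = \left(-3 - -16\right) + 47 = \left(-3 + 16\right) + 47 = 13 + 47 = 60$)
$\frac{P{\left(-53 \right)}}{-39415} + \frac{12984}{d{\left(m{\left(-1 \right)} \right)}} = \frac{\left(-53\right) \left(1 - 53\right)}{-39415} + \frac{12984}{60} = \left(-53\right) \left(-52\right) \left(- \frac{1}{39415}\right) + 12984 \cdot \frac{1}{60} = 2756 \left(- \frac{1}{39415}\right) + \frac{1082}{5} = - \frac{2756}{39415} + \frac{1082}{5} = \frac{1705330}{7883}$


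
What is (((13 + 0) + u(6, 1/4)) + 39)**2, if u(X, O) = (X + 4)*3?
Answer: 6724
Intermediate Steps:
u(X, O) = 12 + 3*X (u(X, O) = (4 + X)*3 = 12 + 3*X)
(((13 + 0) + u(6, 1/4)) + 39)**2 = (((13 + 0) + (12 + 3*6)) + 39)**2 = ((13 + (12 + 18)) + 39)**2 = ((13 + 30) + 39)**2 = (43 + 39)**2 = 82**2 = 6724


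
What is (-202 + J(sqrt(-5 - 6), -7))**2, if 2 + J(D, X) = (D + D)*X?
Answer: 39460 + 5712*I*sqrt(11) ≈ 39460.0 + 18945.0*I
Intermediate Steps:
J(D, X) = -2 + 2*D*X (J(D, X) = -2 + (D + D)*X = -2 + (2*D)*X = -2 + 2*D*X)
(-202 + J(sqrt(-5 - 6), -7))**2 = (-202 + (-2 + 2*sqrt(-5 - 6)*(-7)))**2 = (-202 + (-2 + 2*sqrt(-11)*(-7)))**2 = (-202 + (-2 + 2*(I*sqrt(11))*(-7)))**2 = (-202 + (-2 - 14*I*sqrt(11)))**2 = (-204 - 14*I*sqrt(11))**2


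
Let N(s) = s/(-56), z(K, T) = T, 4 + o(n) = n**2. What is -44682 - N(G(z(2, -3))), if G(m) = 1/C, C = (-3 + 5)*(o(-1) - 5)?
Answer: -40035073/896 ≈ -44682.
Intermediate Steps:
o(n) = -4 + n**2
C = -16 (C = (-3 + 5)*((-4 + (-1)**2) - 5) = 2*((-4 + 1) - 5) = 2*(-3 - 5) = 2*(-8) = -16)
G(m) = -1/16 (G(m) = 1/(-16) = -1/16)
N(s) = -s/56 (N(s) = s*(-1/56) = -s/56)
-44682 - N(G(z(2, -3))) = -44682 - (-1)*(-1)/(56*16) = -44682 - 1*1/896 = -44682 - 1/896 = -40035073/896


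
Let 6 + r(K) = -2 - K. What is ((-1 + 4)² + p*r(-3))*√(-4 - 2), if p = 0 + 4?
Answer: -11*I*√6 ≈ -26.944*I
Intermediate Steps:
p = 4
r(K) = -8 - K (r(K) = -6 + (-2 - K) = -8 - K)
((-1 + 4)² + p*r(-3))*√(-4 - 2) = ((-1 + 4)² + 4*(-8 - 1*(-3)))*√(-4 - 2) = (3² + 4*(-8 + 3))*√(-6) = (9 + 4*(-5))*(I*√6) = (9 - 20)*(I*√6) = -11*I*√6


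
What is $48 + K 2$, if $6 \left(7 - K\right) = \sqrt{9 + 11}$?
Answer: $62 - \frac{2 \sqrt{5}}{3} \approx 60.509$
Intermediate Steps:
$K = 7 - \frac{\sqrt{5}}{3}$ ($K = 7 - \frac{\sqrt{9 + 11}}{6} = 7 - \frac{\sqrt{20}}{6} = 7 - \frac{2 \sqrt{5}}{6} = 7 - \frac{\sqrt{5}}{3} \approx 6.2546$)
$48 + K 2 = 48 + \left(7 - \frac{\sqrt{5}}{3}\right) 2 = 48 + \left(14 - \frac{2 \sqrt{5}}{3}\right) = 62 - \frac{2 \sqrt{5}}{3}$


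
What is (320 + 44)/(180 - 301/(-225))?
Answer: 81900/40801 ≈ 2.0073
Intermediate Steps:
(320 + 44)/(180 - 301/(-225)) = 364/(180 - 301*(-1/225)) = 364/(180 + 301/225) = 364/(40801/225) = 364*(225/40801) = 81900/40801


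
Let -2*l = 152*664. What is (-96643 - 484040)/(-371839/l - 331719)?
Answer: 29303586912/16739495777 ≈ 1.7506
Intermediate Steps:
l = -50464 (l = -76*664 = -½*100928 = -50464)
(-96643 - 484040)/(-371839/l - 331719) = (-96643 - 484040)/(-371839/(-50464) - 331719) = -580683/(-371839*(-1/50464) - 331719) = -580683/(371839/50464 - 331719) = -580683/(-16739495777/50464) = -580683*(-50464/16739495777) = 29303586912/16739495777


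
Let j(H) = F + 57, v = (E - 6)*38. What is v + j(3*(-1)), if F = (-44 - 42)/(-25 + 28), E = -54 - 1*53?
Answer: -12797/3 ≈ -4265.7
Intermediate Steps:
E = -107 (E = -54 - 53 = -107)
v = -4294 (v = (-107 - 6)*38 = -113*38 = -4294)
F = -86/3 ≈ -28.667
j(H) = 85/3 (j(H) = -86/3 + 57 = 85/3)
v + j(3*(-1)) = -4294 + 85/3 = -12797/3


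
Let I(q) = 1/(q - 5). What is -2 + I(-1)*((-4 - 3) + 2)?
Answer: -7/6 ≈ -1.1667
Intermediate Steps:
I(q) = 1/(-5 + q)
-2 + I(-1)*((-4 - 3) + 2) = -2 + ((-4 - 3) + 2)/(-5 - 1) = -2 + (-7 + 2)/(-6) = -2 - 1/6*(-5) = -2 + 5/6 = -7/6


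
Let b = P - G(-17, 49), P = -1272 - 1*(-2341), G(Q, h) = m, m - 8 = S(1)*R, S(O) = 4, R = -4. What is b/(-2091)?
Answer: -359/697 ≈ -0.51506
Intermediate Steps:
m = -8 (m = 8 + 4*(-4) = 8 - 16 = -8)
G(Q, h) = -8
P = 1069 (P = -1272 + 2341 = 1069)
b = 1077 (b = 1069 - 1*(-8) = 1069 + 8 = 1077)
b/(-2091) = 1077/(-2091) = 1077*(-1/2091) = -359/697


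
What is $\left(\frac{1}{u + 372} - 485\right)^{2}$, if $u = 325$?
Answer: $\frac{114273745936}{485809} \approx 2.3522 \cdot 10^{5}$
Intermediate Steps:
$\left(\frac{1}{u + 372} - 485\right)^{2} = \left(\frac{1}{325 + 372} - 485\right)^{2} = \left(\frac{1}{697} - 485\right)^{2} = \left(- \frac{338044}{697}\right)^{2} = \frac{114273745936}{485809}$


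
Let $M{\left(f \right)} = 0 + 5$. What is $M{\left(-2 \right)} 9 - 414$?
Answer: $-369$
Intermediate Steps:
$M{\left(f \right)} = 5$
$M{\left(-2 \right)} 9 - 414 = 5 \cdot 9 - 414 = 45 - 414 = -369$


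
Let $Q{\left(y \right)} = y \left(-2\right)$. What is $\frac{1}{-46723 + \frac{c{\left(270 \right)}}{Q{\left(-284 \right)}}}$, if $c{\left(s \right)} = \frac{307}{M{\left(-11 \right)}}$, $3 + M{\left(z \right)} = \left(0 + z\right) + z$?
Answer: $- \frac{14200}{663466907} \approx -2.1403 \cdot 10^{-5}$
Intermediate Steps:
$Q{\left(y \right)} = - 2 y$
$M{\left(z \right)} = -3 + 2 z$ ($M{\left(z \right)} = -3 + \left(\left(0 + z\right) + z\right) = -3 + \left(z + z\right) = -3 + 2 z$)
$c{\left(s \right)} = - \frac{307}{25}$ ($c{\left(s \right)} = \frac{307}{-3 + 2 \left(-11\right)} = \frac{307}{-3 - 22} = \frac{307}{-25} = 307 \left(- \frac{1}{25}\right) = - \frac{307}{25}$)
$\frac{1}{-46723 + \frac{c{\left(270 \right)}}{Q{\left(-284 \right)}}} = \frac{1}{-46723 - \frac{307}{25 \left(\left(-2\right) \left(-284\right)\right)}} = \frac{1}{-46723 - \frac{307}{25 \cdot 568}} = \frac{1}{-46723 - \frac{307}{14200}} = \frac{1}{- \frac{663466907}{14200}} = - \frac{14200}{663466907}$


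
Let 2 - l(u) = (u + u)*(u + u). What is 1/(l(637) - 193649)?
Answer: -1/1816723 ≈ -5.5044e-7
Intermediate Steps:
l(u) = 2 - 4*u² (l(u) = 2 - (u + u)*(u + u) = 2 - 2*u*2*u = 2 - 4*u²)
1/(l(637) - 193649) = 1/((2 - 4*637²) - 193649) = 1/((2 - 4*405769) - 193649) = 1/((2 - 1623076) - 193649) = 1/(-1623074 - 193649) = 1/(-1816723) = -1/1816723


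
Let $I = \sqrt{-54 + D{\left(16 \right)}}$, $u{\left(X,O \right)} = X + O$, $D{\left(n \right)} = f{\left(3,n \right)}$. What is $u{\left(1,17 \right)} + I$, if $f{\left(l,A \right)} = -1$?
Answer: $18 + i \sqrt{55} \approx 18.0 + 7.4162 i$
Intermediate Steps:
$D{\left(n \right)} = -1$
$u{\left(X,O \right)} = O + X$
$I = i \sqrt{55}$ ($I = \sqrt{-54 - 1} = \sqrt{-55} = i \sqrt{55} \approx 7.4162 i$)
$u{\left(1,17 \right)} + I = \left(17 + 1\right) + i \sqrt{55} = 18 + i \sqrt{55}$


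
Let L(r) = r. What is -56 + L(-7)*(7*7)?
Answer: -399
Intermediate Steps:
-56 + L(-7)*(7*7) = -56 - 49*7 = -56 - 7*49 = -56 - 343 = -399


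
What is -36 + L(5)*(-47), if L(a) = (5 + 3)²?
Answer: -3044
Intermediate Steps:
L(a) = 64 (L(a) = 8² = 64)
-36 + L(5)*(-47) = -36 + 64*(-47) = -36 - 3008 = -3044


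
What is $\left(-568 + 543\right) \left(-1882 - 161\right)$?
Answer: $51075$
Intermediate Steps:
$\left(-568 + 543\right) \left(-1882 - 161\right) = \left(-25\right) \left(-2043\right) = 51075$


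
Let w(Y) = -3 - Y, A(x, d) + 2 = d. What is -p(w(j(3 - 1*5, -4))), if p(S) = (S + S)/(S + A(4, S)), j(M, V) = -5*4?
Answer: -17/16 ≈ -1.0625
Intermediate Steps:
A(x, d) = -2 + d
j(M, V) = -20
p(S) = 2*S/(-2 + 2*S) (p(S) = (S + S)/(S + (-2 + S)) = (2*S)/(-2 + 2*S) = 2*S/(-2 + 2*S))
-p(w(j(3 - 1*5, -4))) = -(-3 - 1*(-20))/(-1 + (-3 - 1*(-20))) = -(-3 + 20)/(-1 + (-3 + 20)) = -17/(-1 + 17) = -17/16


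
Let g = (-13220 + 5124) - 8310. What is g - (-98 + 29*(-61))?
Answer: -14539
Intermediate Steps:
g = -16406 (g = -8096 - 8310 = -16406)
g - (-98 + 29*(-61)) = -16406 - (-98 + 29*(-61)) = -16406 - (-98 - 1769) = -16406 - 1*(-1867) = -16406 + 1867 = -14539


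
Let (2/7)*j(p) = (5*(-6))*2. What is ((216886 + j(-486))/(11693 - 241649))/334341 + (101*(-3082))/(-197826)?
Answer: 997186456348604/633733274754279 ≈ 1.5735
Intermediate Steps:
j(p) = -210 (j(p) = 7*((5*(-6))*2)/2 = 7*(-30*2)/2 = (7/2)*(-60) = -210)
((216886 + j(-486))/(11693 - 241649))/334341 + (101*(-3082))/(-197826) = ((216886 - 210)/(11693 - 241649))/334341 + (101*(-3082))/(-197826) = (216676/(-229956))*(1/334341) - 311282*(-1/197826) = (216676*(-1/229956))*(1/334341) + 155641/98913 = -54169/57489*1/334341 + 155641/98913 = -54169/19220929749 + 155641/98913 = 997186456348604/633733274754279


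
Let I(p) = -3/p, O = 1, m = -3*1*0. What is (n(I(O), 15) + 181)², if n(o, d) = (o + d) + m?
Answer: 37249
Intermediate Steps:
m = 0 (m = -3*0 = 0)
n(o, d) = d + o (n(o, d) = (o + d) + 0 = (d + o) + 0 = d + o)
(n(I(O), 15) + 181)² = ((15 - 3/1) + 181)² = ((15 - 3*1) + 181)² = ((15 - 3) + 181)² = (12 + 181)² = 193² = 37249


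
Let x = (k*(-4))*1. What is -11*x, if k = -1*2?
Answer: -88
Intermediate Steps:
k = -2
x = 8 (x = -2*(-4)*1 = 8*1 = 8)
-11*x = -11*8 = -88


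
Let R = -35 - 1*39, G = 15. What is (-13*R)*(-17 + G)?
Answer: -1924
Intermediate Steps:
R = -74 (R = -35 - 39 = -74)
(-13*R)*(-17 + G) = (-13*(-74))*(-17 + 15) = 962*(-2) = -1924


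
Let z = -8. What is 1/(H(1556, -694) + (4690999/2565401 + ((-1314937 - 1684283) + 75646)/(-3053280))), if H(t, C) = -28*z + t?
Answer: 3916443782640/6982181469644147 ≈ 0.00056092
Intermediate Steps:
H(t, C) = 224 + t (H(t, C) = -28*(-8) + t = 224 + t)
1/(H(1556, -694) + (4690999/2565401 + ((-1314937 - 1684283) + 75646)/(-3053280))) = 1/((224 + 1556) + (4690999/2565401 + ((-1314937 - 1684283) + 75646)/(-3053280))) = 1/(1780 + (4690999*(1/2565401) + (-2999220 + 75646)*(-1/3053280))) = 1/(1780 + (4690999/2565401 - 2923574*(-1/3053280))) = 1/(1780 + (4690999/2565401 + 1461787/1526640)) = 1/(1780 + 10911536544947/3916443782640) = 1/(6982181469644147/3916443782640) = 3916443782640/6982181469644147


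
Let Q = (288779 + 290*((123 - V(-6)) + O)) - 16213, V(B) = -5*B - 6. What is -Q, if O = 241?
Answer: -371166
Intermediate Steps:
V(B) = -6 - 5*B
Q = 371166 (Q = (288779 + 290*((123 - (-6 - 5*(-6))) + 241)) - 16213 = (288779 + 290*((123 - (-6 + 30)) + 241)) - 16213 = (288779 + 290*((123 - 1*24) + 241)) - 16213 = (288779 + 290*((123 - 24) + 241)) - 16213 = (288779 + 290*(99 + 241)) - 16213 = (288779 + 290*340) - 16213 = (288779 + 98600) - 16213 = 387379 - 16213 = 371166)
-Q = -1*371166 = -371166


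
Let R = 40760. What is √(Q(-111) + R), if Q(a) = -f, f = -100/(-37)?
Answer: 2*√13949185/37 ≈ 201.88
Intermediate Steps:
f = 100/37 (f = -100*(-1/37) = 100/37 ≈ 2.7027)
Q(a) = -100/37 (Q(a) = -1*100/37 = -100/37)
√(Q(-111) + R) = √(-100/37 + 40760) = √(1508020/37) = 2*√13949185/37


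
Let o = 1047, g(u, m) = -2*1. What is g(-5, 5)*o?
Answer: -2094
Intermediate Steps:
g(u, m) = -2
g(-5, 5)*o = -2*1047 = -2094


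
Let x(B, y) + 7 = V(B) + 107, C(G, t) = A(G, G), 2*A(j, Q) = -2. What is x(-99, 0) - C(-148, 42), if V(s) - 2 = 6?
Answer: 109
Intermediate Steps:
A(j, Q) = -1 (A(j, Q) = (½)*(-2) = -1)
V(s) = 8 (V(s) = 2 + 6 = 8)
C(G, t) = -1
x(B, y) = 108 (x(B, y) = -7 + (8 + 107) = -7 + 115 = 108)
x(-99, 0) - C(-148, 42) = 108 - 1*(-1) = 108 + 1 = 109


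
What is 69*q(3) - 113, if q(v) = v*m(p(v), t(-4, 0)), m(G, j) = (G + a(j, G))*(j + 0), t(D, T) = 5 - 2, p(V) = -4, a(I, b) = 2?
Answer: -1355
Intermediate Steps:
t(D, T) = 3
m(G, j) = j*(2 + G) (m(G, j) = (G + 2)*(j + 0) = (2 + G)*j = j*(2 + G))
q(v) = -6*v (q(v) = v*(3*(2 - 4)) = v*(3*(-2)) = v*(-6) = -6*v)
69*q(3) - 113 = 69*(-6*3) - 113 = 69*(-18) - 113 = -1242 - 113 = -1355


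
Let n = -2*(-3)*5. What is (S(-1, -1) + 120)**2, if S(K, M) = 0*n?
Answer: 14400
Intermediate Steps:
n = 30 (n = 6*5 = 30)
S(K, M) = 0 (S(K, M) = 0*30 = 0)
(S(-1, -1) + 120)**2 = (0 + 120)**2 = 120**2 = 14400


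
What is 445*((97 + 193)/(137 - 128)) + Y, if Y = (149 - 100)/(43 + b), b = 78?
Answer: 15615491/1089 ≈ 14339.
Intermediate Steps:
Y = 49/121 (Y = (149 - 100)/(43 + 78) = 49/121 ≈ 0.40496)
445*((97 + 193)/(137 - 128)) + Y = 445*((97 + 193)/(137 - 128)) + 49/121 = 445*(290/9) + 49/121 = 129050/9 + 49/121 = 15615491/1089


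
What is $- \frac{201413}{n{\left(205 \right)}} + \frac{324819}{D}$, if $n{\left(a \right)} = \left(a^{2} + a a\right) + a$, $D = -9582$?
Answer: $- \frac{9765854737}{269110470} \approx -36.289$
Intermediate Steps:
$n{\left(a \right)} = a + 2 a^{2}$ ($n{\left(a \right)} = \left(a^{2} + a^{2}\right) + a = 2 a^{2} + a = a + 2 a^{2}$)
$- \frac{201413}{n{\left(205 \right)}} + \frac{324819}{D} = - \frac{201413}{205 \left(1 + 2 \cdot 205\right)} + \frac{324819}{-9582} = - \frac{201413}{205 \left(1 + 410\right)} + 324819 \left(- \frac{1}{9582}\right) = - \frac{201413}{205 \cdot 411} - \frac{108273}{3194} = - \frac{201413}{84255} - \frac{108273}{3194} = - \frac{9765854737}{269110470}$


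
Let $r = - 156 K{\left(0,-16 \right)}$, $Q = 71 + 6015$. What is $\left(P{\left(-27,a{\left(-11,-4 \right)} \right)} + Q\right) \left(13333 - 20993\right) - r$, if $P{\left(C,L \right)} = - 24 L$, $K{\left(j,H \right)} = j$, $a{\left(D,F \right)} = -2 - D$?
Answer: $-44964200$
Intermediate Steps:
$Q = 6086$
$r = 0$ ($r = \left(-156\right) 0 = 0$)
$\left(P{\left(-27,a{\left(-11,-4 \right)} \right)} + Q\right) \left(13333 - 20993\right) - r = \left(- 24 \left(-2 - -11\right) + 6086\right) \left(13333 - 20993\right) - 0 = \left(- 24 \left(-2 + 11\right) + 6086\right) \left(-7660\right) + 0 = \left(\left(-24\right) 9 + 6086\right) \left(-7660\right) + 0 = \left(-216 + 6086\right) \left(-7660\right) + 0 = 5870 \left(-7660\right) + 0 = -44964200 + 0 = -44964200$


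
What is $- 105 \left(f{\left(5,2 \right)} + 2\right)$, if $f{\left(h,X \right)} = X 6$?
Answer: $-1470$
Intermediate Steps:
$f{\left(h,X \right)} = 6 X$
$- 105 \left(f{\left(5,2 \right)} + 2\right) = - 105 \left(6 \cdot 2 + 2\right) = - 105 \left(12 + 2\right) = \left(-105\right) 14 = -1470$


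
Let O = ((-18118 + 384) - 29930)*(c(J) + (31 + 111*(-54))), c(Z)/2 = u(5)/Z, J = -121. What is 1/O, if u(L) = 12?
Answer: 121/34391816208 ≈ 3.5183e-9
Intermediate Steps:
c(Z) = 24/Z (c(Z) = 2*(12/Z) = 24/Z)
O = 34391816208/121 (O = ((-18118 + 384) - 29930)*(24/(-121) + (31 + 111*(-54))) = (-17734 - 29930)*(24*(-1/121) + (31 - 5994)) = -47664*(-24/121 - 5963) = -47664*(-721547/121) = 34391816208/121 ≈ 2.8423e+8)
1/O = 1/(34391816208/121) = 121/34391816208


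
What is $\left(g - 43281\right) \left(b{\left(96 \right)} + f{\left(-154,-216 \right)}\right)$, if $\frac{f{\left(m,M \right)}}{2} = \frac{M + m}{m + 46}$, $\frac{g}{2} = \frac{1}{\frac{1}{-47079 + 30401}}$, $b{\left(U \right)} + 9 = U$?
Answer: $- \frac{194198158}{27} \approx -7.1925 \cdot 10^{6}$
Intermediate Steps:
$b{\left(U \right)} = -9 + U$
$g = -33356$ ($g = \frac{2}{\frac{1}{-47079 + 30401}} = \frac{2}{\frac{1}{-16678}} = \frac{2}{- \frac{1}{16678}} = 2 \left(-16678\right) = -33356$)
$f{\left(m,M \right)} = \frac{2 \left(M + m\right)}{46 + m}$ ($f{\left(m,M \right)} = 2 \frac{M + m}{m + 46} = 2 \frac{M + m}{46 + m} = \frac{2 \left(M + m\right)}{46 + m}$)
$\left(g - 43281\right) \left(b{\left(96 \right)} + f{\left(-154,-216 \right)}\right) = \left(-33356 - 43281\right) \left(\left(-9 + 96\right) + \frac{2 \left(-216 - 154\right)}{46 - 154}\right) = - 76637 \left(87 + 2 \frac{1}{-108} \left(-370\right)\right) = - 76637 \left(87 + 2 \left(- \frac{1}{108}\right) \left(-370\right)\right) = - 76637 \left(87 + \frac{185}{27}\right) = \left(-76637\right) \frac{2534}{27} = - \frac{194198158}{27}$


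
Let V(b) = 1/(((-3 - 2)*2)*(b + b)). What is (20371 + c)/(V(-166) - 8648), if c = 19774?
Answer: -133281400/28711359 ≈ -4.6421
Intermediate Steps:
V(b) = -1/(20*b) (V(b) = 1/((-5*2)*(2*b)) = 1/(-20*b) = -1/(20*b))
(20371 + c)/(V(-166) - 8648) = (20371 + 19774)/(-1/20/(-166) - 8648) = 40145/(-1/20*(-1/166) - 8648) = 40145/(1/3320 - 8648) = 40145/(-28711359/3320) = 40145*(-3320/28711359) = -133281400/28711359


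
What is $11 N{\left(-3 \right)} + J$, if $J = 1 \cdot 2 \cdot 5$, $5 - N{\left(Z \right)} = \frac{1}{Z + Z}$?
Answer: $\frac{401}{6} \approx 66.833$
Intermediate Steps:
$N{\left(Z \right)} = 5 - \frac{1}{2 Z}$ ($N{\left(Z \right)} = 5 - \frac{1}{Z + Z} = 5 - \frac{1}{2 Z}$)
$J = 10$ ($J = 2 \cdot 5 = 10$)
$11 N{\left(-3 \right)} + J = 11 \left(5 - \frac{1}{2 \left(-3\right)}\right) + 10 = 11 \left(5 - - \frac{1}{6}\right) + 10 = 11 \left(5 + \frac{1}{6}\right) + 10 = 11 \cdot \frac{31}{6} + 10 = \frac{341}{6} + 10 = \frac{401}{6}$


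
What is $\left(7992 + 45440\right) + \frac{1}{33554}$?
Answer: $\frac{1792857329}{33554} \approx 53432.0$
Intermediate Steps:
$\left(7992 + 45440\right) + \frac{1}{33554} = 53432 + \frac{1}{33554} = \frac{1792857329}{33554}$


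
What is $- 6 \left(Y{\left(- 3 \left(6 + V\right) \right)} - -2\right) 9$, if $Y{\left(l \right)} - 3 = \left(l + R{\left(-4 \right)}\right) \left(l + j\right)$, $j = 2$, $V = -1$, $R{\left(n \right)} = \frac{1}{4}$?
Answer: $- \frac{21249}{2} \approx -10625.0$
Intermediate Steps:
$R{\left(n \right)} = \frac{1}{4}$
$Y{\left(l \right)} = 3 + \left(2 + l\right) \left(\frac{1}{4} + l\right)$ ($Y{\left(l \right)} = 3 + \left(l + \frac{1}{4}\right) \left(l + 2\right) = 3 + \left(\frac{1}{4} + l\right) \left(2 + l\right) = 3 + \left(2 + l\right) \left(\frac{1}{4} + l\right)$)
$- 6 \left(Y{\left(- 3 \left(6 + V\right) \right)} - -2\right) 9 = - 6 \left(\left(\frac{7}{2} + \left(- 3 \left(6 - 1\right)\right)^{2} + \frac{9 \left(- 3 \left(6 - 1\right)\right)}{4}\right) - -2\right) 9 = - 6 \left(\left(\frac{7}{2} + \left(\left(-3\right) 5\right)^{2} + \frac{9 \left(\left(-3\right) 5\right)}{4}\right) + 2\right) 9 = - 6 \left(\left(\frac{7}{2} + \left(-15\right)^{2} + \frac{9}{4} \left(-15\right)\right) + 2\right) 9 = - 6 \left(\left(\frac{7}{2} + 225 - \frac{135}{4}\right) + 2\right) 9 = - 6 \left(\frac{779}{4} + 2\right) 9 = \left(-6\right) \frac{787}{4} \cdot 9 = \left(- \frac{2361}{2}\right) 9 = - \frac{21249}{2}$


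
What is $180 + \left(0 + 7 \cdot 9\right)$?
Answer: $243$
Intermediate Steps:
$180 + \left(0 + 7 \cdot 9\right) = 180 + \left(0 + 63\right) = 180 + 63 = 243$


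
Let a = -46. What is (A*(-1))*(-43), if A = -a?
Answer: 1978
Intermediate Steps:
A = 46 (A = -1*(-46) = 46)
(A*(-1))*(-43) = (46*(-1))*(-43) = -46*(-43) = 1978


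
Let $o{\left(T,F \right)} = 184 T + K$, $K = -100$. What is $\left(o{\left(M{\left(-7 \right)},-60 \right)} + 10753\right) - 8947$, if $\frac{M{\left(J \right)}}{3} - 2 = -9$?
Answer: $-2158$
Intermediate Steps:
$M{\left(J \right)} = -21$ ($M{\left(J \right)} = 6 + 3 \left(-9\right) = 6 - 27 = -21$)
$o{\left(T,F \right)} = -100 + 184 T$ ($o{\left(T,F \right)} = 184 T - 100 = -100 + 184 T$)
$\left(o{\left(M{\left(-7 \right)},-60 \right)} + 10753\right) - 8947 = \left(\left(-100 + 184 \left(-21\right)\right) + 10753\right) - 8947 = \left(\left(-100 - 3864\right) + 10753\right) - 8947 = \left(-3964 + 10753\right) - 8947 = 6789 - 8947 = -2158$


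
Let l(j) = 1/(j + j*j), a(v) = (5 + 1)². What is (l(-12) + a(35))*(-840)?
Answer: -332710/11 ≈ -30246.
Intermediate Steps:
a(v) = 36 (a(v) = 6² = 36)
l(j) = 1/(j + j²)
(l(-12) + a(35))*(-840) = (1/((-12)*(1 - 12)) + 36)*(-840) = (-1/12/(-11) + 36)*(-840) = (-1/12*(-1/11) + 36)*(-840) = (1/132 + 36)*(-840) = (4753/132)*(-840) = -332710/11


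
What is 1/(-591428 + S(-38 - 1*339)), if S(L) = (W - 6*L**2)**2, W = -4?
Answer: 1/727229725856 ≈ 1.3751e-12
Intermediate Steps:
S(L) = (-4 - 6*L**2)**2
1/(-591428 + S(-38 - 1*339)) = 1/(-591428 + 4*(2 + 3*(-38 - 1*339)**2)**2) = 1/(-591428 + 4*(2 + 3*(-38 - 339)**2)**2) = 1/(-591428 + 4*(2 + 3*(-377)**2)**2) = 1/(-591428 + 4*(2 + 3*142129)**2) = 1/(-591428 + 4*(2 + 426387)**2) = 1/(-591428 + 4*426389**2) = 1/(-591428 + 4*181807579321) = 1/(-591428 + 727230317284) = 1/727229725856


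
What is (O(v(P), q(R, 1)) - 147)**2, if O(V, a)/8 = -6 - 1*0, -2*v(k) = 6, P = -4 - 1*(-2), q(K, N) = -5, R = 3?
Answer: 38025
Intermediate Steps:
P = -2 (P = -4 + 2 = -2)
v(k) = -3 (v(k) = -1/2*6 = -3)
O(V, a) = -48 (O(V, a) = 8*(-6 - 1*0) = 8*(-6 + 0) = 8*(-6) = -48)
(O(v(P), q(R, 1)) - 147)**2 = (-48 - 147)**2 = (-195)**2 = 38025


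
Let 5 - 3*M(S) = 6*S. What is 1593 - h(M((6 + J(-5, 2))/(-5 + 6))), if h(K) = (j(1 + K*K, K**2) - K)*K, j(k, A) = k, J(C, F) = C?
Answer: 43024/27 ≈ 1593.5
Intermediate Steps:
M(S) = 5/3 - 2*S
h(K) = K*(1 + K**2 - K) (h(K) = ((1 + K*K) - K)*K = ((1 + K**2) - K)*K = (1 + K**2 - K)*K = K*(1 + K**2 - K))
1593 - h(M((6 + J(-5, 2))/(-5 + 6))) = 1593 - (5/3 - 2*(6 - 5)/(-5 + 6))*(1 + (5/3 - 2*(6 - 5)/(-5 + 6))**2 - (5/3 - 2*(6 - 5)/(-5 + 6))) = 1593 - (5/3 - 2/1)*(1 + (5/3 - 2/1)**2 - (5/3 - 2/1)) = 1593 - (5/3 - 2)*(1 + (5/3 - 2)**2 - (5/3 - 2)) = 1593 - (-1)*(1 + (-1/3)**2 - 1*(-1/3))/3 = 1593 - (-1)*(1 + 1/9 + 1/3)/3 = 1593 - (-1)*13/(3*9) = 1593 - 1*(-13/27) = 1593 + 13/27 = 43024/27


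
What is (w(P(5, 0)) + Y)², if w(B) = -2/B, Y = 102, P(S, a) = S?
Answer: 258064/25 ≈ 10323.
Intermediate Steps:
(w(P(5, 0)) + Y)² = (-2/5 + 102)² = (-2*⅕ + 102)² = (-⅖ + 102)² = (508/5)² = 258064/25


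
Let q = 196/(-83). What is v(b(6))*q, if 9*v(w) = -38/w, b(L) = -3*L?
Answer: -3724/6723 ≈ -0.55392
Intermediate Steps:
q = -196/83 (q = 196*(-1/83) = -196/83 ≈ -2.3614)
v(w) = -38/(9*w) (v(w) = (-38/w)/9 = -38/(9*w))
v(b(6))*q = -38/(9*((-3*6)))*(-196/83) = -38/9/(-18)*(-196/83) = -38/9*(-1/18)*(-196/83) = (19/81)*(-196/83) = -3724/6723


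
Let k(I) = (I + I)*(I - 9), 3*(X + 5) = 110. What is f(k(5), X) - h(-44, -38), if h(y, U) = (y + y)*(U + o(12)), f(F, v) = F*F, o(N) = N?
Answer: -688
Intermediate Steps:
X = 95/3 (X = -5 + (1/3)*110 = -5 + 110/3 = 95/3 ≈ 31.667)
k(I) = 2*I*(-9 + I) (k(I) = (2*I)*(-9 + I) = 2*I*(-9 + I))
f(F, v) = F**2
h(y, U) = 2*y*(12 + U) (h(y, U) = (y + y)*(U + 12) = (2*y)*(12 + U) = 2*y*(12 + U))
f(k(5), X) - h(-44, -38) = (2*5*(-9 + 5))**2 - 2*(-44)*(12 - 38) = (2*5*(-4))**2 - 2*(-44)*(-26) = (-40)**2 - 1*2288 = 1600 - 2288 = -688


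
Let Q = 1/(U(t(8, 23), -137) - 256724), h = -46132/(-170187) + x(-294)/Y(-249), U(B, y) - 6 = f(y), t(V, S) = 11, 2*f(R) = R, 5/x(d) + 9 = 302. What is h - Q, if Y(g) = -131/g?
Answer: 113134015222425/372756283375537 ≈ 0.30351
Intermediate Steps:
x(d) = 5/293 (x(d) = 5/(-9 + 302) = 5/293)
f(R) = R/2
U(B, y) = 6 + y/2
h = 1982567371/6532287621 (h = -46132/(-170187) + 5/(293*((-131/(-249)))) = -46132*(-1/170187) + 5/(293*((-131*(-1/249)))) = 46132/170187 + 5/(293*(131/249)) = 46132/170187 + (5/293)*(249/131) = 46132/170187 + 1245/38383 = 1982567371/6532287621 ≈ 0.30350)
Q = -2/513573 (Q = 1/((6 + (½)*(-137)) - 256724) = 1/((6 - 137/2) - 256724) = 1/(-125/2 - 256724) = 1/(-513573/2) = -2/513573 ≈ -3.8943e-6)
h - Q = 1982567371/6532287621 - 1*(-2/513573) = 1982567371/6532287621 + 2/513573 = 113134015222425/372756283375537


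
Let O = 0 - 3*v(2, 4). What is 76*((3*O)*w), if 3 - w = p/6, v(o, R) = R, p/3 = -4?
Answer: -13680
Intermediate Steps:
p = -12 (p = 3*(-4) = -12)
O = -12 (O = 0 - 3*4 = 0 - 12 = -12)
w = 5 (w = 3 - (-12)/6 = 3 - 1*(-2) = 3 + 2 = 5)
76*((3*O)*w) = 76*((3*(-12))*5) = 76*(-36*5) = 76*(-180) = -13680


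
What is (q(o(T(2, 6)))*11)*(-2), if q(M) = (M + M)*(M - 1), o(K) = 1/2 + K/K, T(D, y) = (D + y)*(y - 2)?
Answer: -33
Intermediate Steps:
T(D, y) = (-2 + y)*(D + y) (T(D, y) = (D + y)*(-2 + y) = (-2 + y)*(D + y))
o(K) = 3/2 (o(K) = 1*(½) + 1 = ½ + 1 = 3/2)
q(M) = 2*M*(-1 + M) (q(M) = (2*M)*(-1 + M) = 2*M*(-1 + M))
(q(o(T(2, 6)))*11)*(-2) = ((2*(3/2)*(-1 + 3/2))*11)*(-2) = ((2*(3/2)*(½))*11)*(-2) = ((3/2)*11)*(-2) = (33/2)*(-2) = -33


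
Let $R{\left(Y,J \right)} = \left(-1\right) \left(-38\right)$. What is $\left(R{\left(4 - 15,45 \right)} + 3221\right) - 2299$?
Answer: $960$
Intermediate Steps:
$R{\left(Y,J \right)} = 38$
$\left(R{\left(4 - 15,45 \right)} + 3221\right) - 2299 = \left(38 + 3221\right) - 2299 = 3259 - 2299 = 960$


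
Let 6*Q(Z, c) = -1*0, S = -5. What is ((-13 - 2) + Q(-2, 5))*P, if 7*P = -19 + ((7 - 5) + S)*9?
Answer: 690/7 ≈ 98.571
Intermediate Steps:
Q(Z, c) = 0 (Q(Z, c) = (-1*0)/6 = (1/6)*0 = 0)
P = -46/7 (P = (-19 + ((7 - 5) - 5)*9)/7 = (-19 + (2 - 5)*9)/7 = (-19 - 3*9)/7 = (-19 - 27)/7 = (1/7)*(-46) = -46/7 ≈ -6.5714)
((-13 - 2) + Q(-2, 5))*P = ((-13 - 2) + 0)*(-46/7) = (-15 + 0)*(-46/7) = -15*(-46/7) = 690/7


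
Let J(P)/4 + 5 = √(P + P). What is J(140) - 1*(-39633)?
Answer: 39613 + 8*√70 ≈ 39680.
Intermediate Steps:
J(P) = -20 + 4*√2*√P (J(P) = -20 + 4*√(P + P) = -20 + 4*√(2*P) = -20 + 4*(√2*√P) = -20 + 4*√2*√P)
J(140) - 1*(-39633) = (-20 + 4*√2*√140) - 1*(-39633) = (-20 + 4*√2*(2*√35)) + 39633 = (-20 + 8*√70) + 39633 = 39613 + 8*√70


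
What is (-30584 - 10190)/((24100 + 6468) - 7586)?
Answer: -20387/11491 ≈ -1.7742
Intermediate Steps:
(-30584 - 10190)/((24100 + 6468) - 7586) = -40774/(30568 - 7586) = -40774/22982 = -40774*1/22982 = -20387/11491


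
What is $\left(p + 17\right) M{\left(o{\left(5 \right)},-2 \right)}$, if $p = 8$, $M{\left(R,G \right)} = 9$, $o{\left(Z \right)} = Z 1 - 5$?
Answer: $225$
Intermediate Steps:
$o{\left(Z \right)} = -5 + Z$ ($o{\left(Z \right)} = Z - 5 = -5 + Z$)
$\left(p + 17\right) M{\left(o{\left(5 \right)},-2 \right)} = \left(8 + 17\right) 9 = 25 \cdot 9 = 225$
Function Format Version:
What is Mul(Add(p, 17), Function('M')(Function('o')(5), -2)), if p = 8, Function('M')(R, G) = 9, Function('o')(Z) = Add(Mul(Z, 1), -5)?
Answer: 225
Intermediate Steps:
Function('o')(Z) = Add(-5, Z) (Function('o')(Z) = Add(Z, -5) = Add(-5, Z))
Mul(Add(p, 17), Function('M')(Function('o')(5), -2)) = Mul(Add(8, 17), 9) = Mul(25, 9) = 225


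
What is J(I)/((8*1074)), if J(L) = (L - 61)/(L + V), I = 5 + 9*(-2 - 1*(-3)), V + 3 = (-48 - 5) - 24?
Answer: 47/567072 ≈ 8.2882e-5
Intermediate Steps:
V = -80 (V = -3 + ((-48 - 5) - 24) = -3 + (-53 - 24) = -3 - 77 = -80)
I = 14 (I = 5 + 9*(-2 + 3) = 5 + 9*1 = 5 + 9 = 14)
J(L) = (-61 + L)/(-80 + L) (J(L) = (L - 61)/(L - 80) = (-61 + L)/(-80 + L))
J(I)/((8*1074)) = ((-61 + 14)/(-80 + 14))/((8*1074)) = (-47/(-66))/8592 = -1/66*(-47)*(1/8592) = (47/66)*(1/8592) = 47/567072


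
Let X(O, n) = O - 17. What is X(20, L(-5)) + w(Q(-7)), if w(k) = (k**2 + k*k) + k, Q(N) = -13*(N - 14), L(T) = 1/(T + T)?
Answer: 149334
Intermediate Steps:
L(T) = 1/(2*T)
X(O, n) = -17 + O
Q(N) = 182 - 13*N (Q(N) = -13*(-14 + N) = 182 - 13*N)
w(k) = k + 2*k**2 (w(k) = (k**2 + k**2) + k = 2*k**2 + k = k + 2*k**2)
X(20, L(-5)) + w(Q(-7)) = (-17 + 20) + (182 - 13*(-7))*(1 + 2*(182 - 13*(-7))) = 3 + (182 + 91)*(1 + 2*(182 + 91)) = 3 + 273*(1 + 2*273) = 3 + 273*(1 + 546) = 3 + 273*547 = 3 + 149331 = 149334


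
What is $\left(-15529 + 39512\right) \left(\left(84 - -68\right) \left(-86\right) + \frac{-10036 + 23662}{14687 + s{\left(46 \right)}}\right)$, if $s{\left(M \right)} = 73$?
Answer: $- \frac{257056581189}{820} \approx -3.1348 \cdot 10^{8}$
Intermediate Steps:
$\left(-15529 + 39512\right) \left(\left(84 - -68\right) \left(-86\right) + \frac{-10036 + 23662}{14687 + s{\left(46 \right)}}\right) = \left(-15529 + 39512\right) \left(\left(84 - -68\right) \left(-86\right) + \frac{-10036 + 23662}{14687 + 73}\right) = 23983 \left(\left(84 + 68\right) \left(-86\right) + \frac{13626}{14760}\right) = 23983 \left(152 \left(-86\right) + 13626 \cdot \frac{1}{14760}\right) = 23983 \left(-13072 + \frac{757}{820}\right) = 23983 \left(- \frac{10718283}{820}\right) = - \frac{257056581189}{820}$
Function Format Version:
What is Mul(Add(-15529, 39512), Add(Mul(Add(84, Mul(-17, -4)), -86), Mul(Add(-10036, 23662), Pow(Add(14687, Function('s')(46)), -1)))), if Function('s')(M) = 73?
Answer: Rational(-257056581189, 820) ≈ -3.1348e+8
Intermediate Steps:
Mul(Add(-15529, 39512), Add(Mul(Add(84, Mul(-17, -4)), -86), Mul(Add(-10036, 23662), Pow(Add(14687, Function('s')(46)), -1)))) = Mul(Add(-15529, 39512), Add(Mul(Add(84, Mul(-17, -4)), -86), Mul(Add(-10036, 23662), Pow(Add(14687, 73), -1)))) = Mul(23983, Add(Mul(Add(84, 68), -86), Mul(13626, Pow(14760, -1)))) = Mul(23983, Add(Mul(152, -86), Mul(13626, Rational(1, 14760)))) = Mul(23983, Add(-13072, Rational(757, 820))) = Mul(23983, Rational(-10718283, 820)) = Rational(-257056581189, 820)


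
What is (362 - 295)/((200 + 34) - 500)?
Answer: -67/266 ≈ -0.25188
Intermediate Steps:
(362 - 295)/((200 + 34) - 500) = 67/(234 - 500) = 67/(-266) = 67*(-1/266) = -67/266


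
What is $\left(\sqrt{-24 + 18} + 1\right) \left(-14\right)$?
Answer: $-14 - 14 i \sqrt{6} \approx -14.0 - 34.293 i$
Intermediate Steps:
$\left(\sqrt{-24 + 18} + 1\right) \left(-14\right) = \left(\sqrt{-6} + 1\right) \left(-14\right) = \left(i \sqrt{6} + 1\right) \left(-14\right) = \left(1 + i \sqrt{6}\right) \left(-14\right) = -14 - 14 i \sqrt{6}$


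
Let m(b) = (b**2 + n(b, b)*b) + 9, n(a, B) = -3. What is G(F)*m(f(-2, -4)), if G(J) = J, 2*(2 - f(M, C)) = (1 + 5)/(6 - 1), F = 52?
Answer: 8788/25 ≈ 351.52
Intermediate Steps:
f(M, C) = 7/5 (f(M, C) = 2 - (1 + 5)/(2*(6 - 1)) = 2 - 3/5 = 7/5)
m(b) = 9 + b**2 - 3*b (m(b) = (b**2 - 3*b) + 9 = 9 + b**2 - 3*b)
G(F)*m(f(-2, -4)) = 52*(9 + (7/5)**2 - 3*7/5) = 52*(9 + 49/25 - 21/5) = 52*(169/25) = 8788/25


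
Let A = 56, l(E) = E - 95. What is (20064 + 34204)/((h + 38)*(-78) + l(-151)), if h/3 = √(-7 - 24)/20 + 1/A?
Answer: -1139590012400/67523224863 + 1382748640*I*√31/22507741621 ≈ -16.877 + 0.34205*I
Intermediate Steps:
l(E) = -95 + E
h = 3/56 + 3*I*√31/20 (h = 3*(√(-7 - 24)/20 + 1/56) = 3*(√(-31)*(1/20) + 1*(1/56)) = 3*((I*√31)*(1/20) + 1/56) = 3*(I*√31/20 + 1/56) = 3*(1/56 + I*√31/20) = 3/56 + 3*I*√31/20 ≈ 0.053571 + 0.83517*I)
(20064 + 34204)/((h + 38)*(-78) + l(-151)) = (20064 + 34204)/(((3/56 + 3*I*√31/20) + 38)*(-78) + (-95 - 151)) = 54268/((2131/56 + 3*I*√31/20)*(-78) - 246) = 54268/((-83109/28 - 117*I*√31/10) - 246) = 54268/(-89997/28 - 117*I*√31/10)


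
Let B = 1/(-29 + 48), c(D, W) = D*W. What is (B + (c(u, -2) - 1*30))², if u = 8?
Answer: 762129/361 ≈ 2111.2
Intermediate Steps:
B = 1/19 ≈ 0.052632
(B + (c(u, -2) - 1*30))² = (1/19 + (8*(-2) - 1*30))² = (1/19 + (-16 - 30))² = (1/19 - 46)² = (-873/19)² = 762129/361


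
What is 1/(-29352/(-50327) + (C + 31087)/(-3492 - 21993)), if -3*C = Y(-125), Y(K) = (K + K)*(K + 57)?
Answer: -3847750785/1593880187 ≈ -2.4141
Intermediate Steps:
Y(K) = 2*K*(57 + K) (Y(K) = (2*K)*(57 + K) = 2*K*(57 + K))
C = -17000/3 (C = -2*(-125)*(57 - 125)/3 = -2*(-125)*(-68)/3 = -1/3*17000 = -17000/3 ≈ -5666.7)
1/(-29352/(-50327) + (C + 31087)/(-3492 - 21993)) = 1/(-29352/(-50327) + (-17000/3 + 31087)/(-3492 - 21993)) = 1/(-29352*(-1/50327) + (76261/3)/(-25485)) = 1/(29352/50327 + (76261/3)*(-1/25485)) = 1/(29352/50327 - 76261/76455) = 1/(-1593880187/3847750785) = -3847750785/1593880187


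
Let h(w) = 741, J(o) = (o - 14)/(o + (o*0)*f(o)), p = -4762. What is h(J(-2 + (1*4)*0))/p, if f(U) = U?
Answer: -741/4762 ≈ -0.15561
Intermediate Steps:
J(o) = (-14 + o)/o (J(o) = (o - 14)/(o + (o*0)*o) = (-14 + o)/(o + 0*o) = (-14 + o)/(o + 0) = (-14 + o)/o)
h(J(-2 + (1*4)*0))/p = 741/(-4762) = 741*(-1/4762) = -741/4762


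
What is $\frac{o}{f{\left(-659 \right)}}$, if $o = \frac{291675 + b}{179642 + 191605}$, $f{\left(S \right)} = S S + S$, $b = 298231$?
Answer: $\frac{294953}{80490433317} \approx 3.6644 \cdot 10^{-6}$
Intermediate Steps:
$f{\left(S \right)} = S + S^{2}$ ($f{\left(S \right)} = S^{2} + S = S + S^{2}$)
$o = \frac{589906}{371247}$ ($o = \frac{291675 + 298231}{179642 + 191605} = \frac{589906}{371247} \approx 1.589$)
$\frac{o}{f{\left(-659 \right)}} = \frac{589906}{371247 \left(- 659 \left(1 - 659\right)\right)} = \frac{589906}{371247 \left(\left(-659\right) \left(-658\right)\right)} = \frac{589906}{371247 \cdot 433622} = \frac{589906}{371247} \cdot \frac{1}{433622} = \frac{294953}{80490433317}$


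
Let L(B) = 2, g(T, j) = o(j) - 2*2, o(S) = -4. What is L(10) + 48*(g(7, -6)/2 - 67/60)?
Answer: -1218/5 ≈ -243.60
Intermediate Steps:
g(T, j) = -8 (g(T, j) = -4 - 2*2 = -4 - 4 = -8)
L(10) + 48*(g(7, -6)/2 - 67/60) = 2 + 48*(-8/2 - 67/60) = 2 + 48*(-8*1/2 - 67*1/60) = 2 + 48*(-4 - 67/60) = 2 + 48*(-307/60) = 2 - 1228/5 = -1218/5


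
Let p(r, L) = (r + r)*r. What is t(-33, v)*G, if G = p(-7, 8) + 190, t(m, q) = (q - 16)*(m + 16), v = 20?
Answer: -19584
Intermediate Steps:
p(r, L) = 2*r² (p(r, L) = (2*r)*r = 2*r²)
t(m, q) = (-16 + q)*(16 + m)
G = 288 (G = 2*(-7)² + 190 = 2*49 + 190 = 98 + 190 = 288)
t(-33, v)*G = (-256 - 16*(-33) + 16*20 - 33*20)*288 = (-256 + 528 + 320 - 660)*288 = -68*288 = -19584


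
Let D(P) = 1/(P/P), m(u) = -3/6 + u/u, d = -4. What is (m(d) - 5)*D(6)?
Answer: -9/2 ≈ -4.5000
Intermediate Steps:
m(u) = 1/2 (m(u) = -3*1/6 + 1 = -1/2 + 1 = 1/2)
D(P) = 1 (D(P) = 1/1 = 1)
(m(d) - 5)*D(6) = (1/2 - 5)*1 = -9/2*1 = -9/2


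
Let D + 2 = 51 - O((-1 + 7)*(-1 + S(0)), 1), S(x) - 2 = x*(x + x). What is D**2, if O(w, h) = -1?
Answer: 2500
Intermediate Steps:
S(x) = 2 + 2*x**2 (S(x) = 2 + x*(x + x) = 2 + x*(2*x) = 2 + 2*x**2)
D = 50 (D = -2 + (51 - 1*(-1)) = -2 + (51 + 1) = -2 + 52 = 50)
D**2 = 50**2 = 2500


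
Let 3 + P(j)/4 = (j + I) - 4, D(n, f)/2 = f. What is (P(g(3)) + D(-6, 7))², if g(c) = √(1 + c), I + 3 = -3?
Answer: 900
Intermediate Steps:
I = -6 (I = -3 - 3 = -6)
D(n, f) = 2*f
P(j) = -52 + 4*j (P(j) = -12 + 4*((j - 6) - 4) = -12 + 4*((-6 + j) - 4) = -12 + 4*(-10 + j) = -12 + (-40 + 4*j) = -52 + 4*j)
(P(g(3)) + D(-6, 7))² = ((-52 + 4*√(1 + 3)) + 2*7)² = ((-52 + 4*√4) + 14)² = ((-52 + 4*2) + 14)² = ((-52 + 8) + 14)² = (-44 + 14)² = (-30)² = 900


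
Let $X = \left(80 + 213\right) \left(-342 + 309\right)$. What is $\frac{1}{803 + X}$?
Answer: $- \frac{1}{8866} \approx -0.00011279$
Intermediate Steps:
$X = -9669$ ($X = 293 \left(-33\right) = -9669$)
$\frac{1}{803 + X} = \frac{1}{803 - 9669} = \frac{1}{-8866} = - \frac{1}{8866}$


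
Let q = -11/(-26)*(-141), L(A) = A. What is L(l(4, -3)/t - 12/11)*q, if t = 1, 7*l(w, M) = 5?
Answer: 4089/182 ≈ 22.467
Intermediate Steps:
l(w, M) = 5/7 (l(w, M) = (1/7)*5 = 5/7)
q = -1551/26 (q = -11*(-1/26)*(-141) = (11/26)*(-141) = -1551/26 ≈ -59.654)
L(l(4, -3)/t - 12/11)*q = ((5/7)/1 - 12/11)*(-1551/26) = ((5/7)*1 - 12*1/11)*(-1551/26) = (5/7 - 12/11)*(-1551/26) = -29/77*(-1551/26) = 4089/182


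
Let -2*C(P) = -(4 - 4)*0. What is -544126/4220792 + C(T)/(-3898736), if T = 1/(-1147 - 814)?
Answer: -272063/2110396 ≈ -0.12892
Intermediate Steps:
T = -1/1961 (T = 1/(-1961) = -1/1961 ≈ -0.00050994)
C(P) = 0 (C(P) = -(-1)*(4 - 4)*0/2 = -(-1)*0*0/2 = -(-1)*0/2 = -1/2*0 = 0)
-544126/4220792 + C(T)/(-3898736) = -544126/4220792 + 0/(-3898736) = -544126*1/4220792 + 0*(-1/3898736) = -272063/2110396 + 0 = -272063/2110396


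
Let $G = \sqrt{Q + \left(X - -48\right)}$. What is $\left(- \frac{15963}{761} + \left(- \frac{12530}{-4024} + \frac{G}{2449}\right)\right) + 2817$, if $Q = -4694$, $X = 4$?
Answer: $\frac{4285848953}{1531132} + \frac{i \sqrt{4642}}{2449} \approx 2799.1 + 0.02782 i$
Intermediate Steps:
$G = i \sqrt{4642}$ ($G = \sqrt{-4694 + \left(4 - -48\right)} = \sqrt{-4694 + \left(4 + 48\right)} = \sqrt{-4694 + 52} = \sqrt{-4642} = i \sqrt{4642} \approx 68.132 i$)
$\left(- \frac{15963}{761} + \left(- \frac{12530}{-4024} + \frac{G}{2449}\right)\right) + 2817 = \left(- \frac{15963}{761} + \left(- \frac{12530}{-4024} + \frac{i \sqrt{4642}}{2449}\right)\right) + 2817 = \left(\left(-15963\right) \frac{1}{761} + \left(\left(-12530\right) \left(- \frac{1}{4024}\right) + i \sqrt{4642} \cdot \frac{1}{2449}\right)\right) + 2817 = \left(- \frac{15963}{761} + \left(\frac{6265}{2012} + \frac{i \sqrt{4642}}{2449}\right)\right) + 2817 = \left(- \frac{27349891}{1531132} + \frac{i \sqrt{4642}}{2449}\right) + 2817 = \frac{4285848953}{1531132} + \frac{i \sqrt{4642}}{2449}$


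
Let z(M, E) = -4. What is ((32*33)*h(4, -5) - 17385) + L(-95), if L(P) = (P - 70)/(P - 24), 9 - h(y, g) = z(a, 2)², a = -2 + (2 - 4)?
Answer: -2948298/119 ≈ -24776.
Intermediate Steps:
a = -4 (a = -2 - 2 = -4)
h(y, g) = -7 (h(y, g) = 9 - 1*(-4)² = 9 - 1*16 = 9 - 16 = -7)
L(P) = (-70 + P)/(-24 + P)
((32*33)*h(4, -5) - 17385) + L(-95) = ((32*33)*(-7) - 17385) + (-70 - 95)/(-24 - 95) = (1056*(-7) - 17385) - 165/(-119) = (-7392 - 17385) - 1/119*(-165) = -24777 + 165/119 = -2948298/119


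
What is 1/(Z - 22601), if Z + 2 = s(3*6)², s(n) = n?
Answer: -1/22279 ≈ -4.4885e-5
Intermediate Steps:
Z = 322 (Z = -2 + (3*6)² = -2 + 18² = -2 + 324 = 322)
1/(Z - 22601) = 1/(322 - 22601) = 1/(-22279) = -1/22279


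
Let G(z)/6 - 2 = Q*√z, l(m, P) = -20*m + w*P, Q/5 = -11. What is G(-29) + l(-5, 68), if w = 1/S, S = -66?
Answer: 3662/33 - 330*I*√29 ≈ 110.97 - 1777.1*I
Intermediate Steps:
w = -1/66 (w = 1/(-66) = -1/66 ≈ -0.015152)
Q = -55 (Q = 5*(-11) = -55)
l(m, P) = -20*m - P/66
G(z) = 12 - 330*√z (G(z) = 12 + 6*(-55*√z) = 12 - 330*√z)
G(-29) + l(-5, 68) = (12 - 330*I*√29) + (-20*(-5) - 1/66*68) = (12 - 330*I*√29) + (100 - 34/33) = (12 - 330*I*√29) + 3266/33 = 3662/33 - 330*I*√29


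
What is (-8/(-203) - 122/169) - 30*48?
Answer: -49425494/34307 ≈ -1440.7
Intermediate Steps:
(-8/(-203) - 122/169) - 30*48 = (-8*(-1/203) - 122*1/169) - 1440 = (8/203 - 122/169) - 1440 = -23414/34307 - 1440 = -49425494/34307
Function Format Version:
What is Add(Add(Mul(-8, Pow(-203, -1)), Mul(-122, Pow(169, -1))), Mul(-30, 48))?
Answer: Rational(-49425494, 34307) ≈ -1440.7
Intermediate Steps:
Add(Add(Mul(-8, Pow(-203, -1)), Mul(-122, Pow(169, -1))), Mul(-30, 48)) = Add(Add(Mul(-8, Rational(-1, 203)), Mul(-122, Rational(1, 169))), -1440) = Add(Add(Rational(8, 203), Rational(-122, 169)), -1440) = Add(Rational(-23414, 34307), -1440) = Rational(-49425494, 34307)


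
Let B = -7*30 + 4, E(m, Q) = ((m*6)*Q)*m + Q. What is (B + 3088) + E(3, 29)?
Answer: 4477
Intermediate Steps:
E(m, Q) = Q + 6*Q*m² (E(m, Q) = ((6*m)*Q)*m + Q = (6*Q*m)*m + Q = 6*Q*m² + Q = Q + 6*Q*m²)
B = -206 (B = -210 + 4 = -206)
(B + 3088) + E(3, 29) = (-206 + 3088) + 29*(1 + 6*3²) = 2882 + 29*(1 + 6*9) = 2882 + 29*(1 + 54) = 2882 + 29*55 = 2882 + 1595 = 4477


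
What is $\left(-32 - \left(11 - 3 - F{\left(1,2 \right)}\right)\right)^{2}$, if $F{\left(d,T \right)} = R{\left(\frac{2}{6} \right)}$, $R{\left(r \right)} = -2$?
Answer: $1764$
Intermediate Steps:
$F{\left(d,T \right)} = -2$
$\left(-32 - \left(11 - 3 - F{\left(1,2 \right)}\right)\right)^{2} = \left(-32 - \left(13 - 3\right)\right)^{2} = \left(-32 - 10\right)^{2} = \left(-42\right)^{2} = 1764$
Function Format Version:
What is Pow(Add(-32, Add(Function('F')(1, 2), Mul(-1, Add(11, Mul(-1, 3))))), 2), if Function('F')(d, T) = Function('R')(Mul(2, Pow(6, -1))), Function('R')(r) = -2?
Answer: 1764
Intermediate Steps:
Function('F')(d, T) = -2
Pow(Add(-32, Add(Function('F')(1, 2), Mul(-1, Add(11, Mul(-1, 3))))), 2) = Pow(Add(-32, Add(-2, Mul(-1, Add(11, Mul(-1, 3))))), 2) = Pow(Add(-32, Add(-2, Mul(-1, Add(11, -3)))), 2) = Pow(Add(-32, Add(-2, Mul(-1, 8))), 2) = Pow(Add(-32, Add(-2, -8)), 2) = Pow(Add(-32, -10), 2) = Pow(-42, 2) = 1764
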